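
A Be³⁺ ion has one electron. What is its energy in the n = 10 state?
-2.18 eV

For hydrogen-like ions, the energy levels scale with Z²:
E_n = -13.6057 Z² / n² eV

For Be³⁺ (Z = 4) at n = 10:
E_10 = -13.6057 × 4² / 10²
E_10 = -13.6057 × 16 / 100
E_10 = -217.6912 / 100
E_10 = -2.18 eV

The energy is 16 times more negative than hydrogen at the same n due to the stronger nuclear charge.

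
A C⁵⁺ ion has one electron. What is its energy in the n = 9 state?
-6.047 eV

For hydrogen-like ions, the energy levels scale with Z²:
E_n = -13.6057 Z² / n² eV

For C⁵⁺ (Z = 6) at n = 9:
E_9 = -13.6057 × 6² / 9²
E_9 = -13.6057 × 36 / 81
E_9 = -489.8052 / 81
E_9 = -6.047 eV

The energy is 36 times more negative than hydrogen at the same n due to the stronger nuclear charge.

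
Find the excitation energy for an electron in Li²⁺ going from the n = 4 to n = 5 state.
2.7552 eV

The energy levels of a hydrogen-like atom are E_n = -13.6057 Z² eV / n².

Energy at n = 4: E_4 = -13.6057 × 3² / 4² = -7.6532063 eV
Energy at n = 5: E_5 = -13.6057 × 3² / 5² = -4.8980520 eV

The excitation energy is the difference:
ΔE = E_5 - E_4
ΔE = -4.8980520 - (-7.6532063)
ΔE = 2.7552 eV

Since this is positive, energy must be absorbed (photon absorption).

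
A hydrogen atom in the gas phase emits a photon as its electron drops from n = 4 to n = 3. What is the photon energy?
0.6614 eV

The energy levels are E_n = -13.6057 eV / n².

Energy at n = 4: E_4 = -13.6057 / 4² = -0.8503563 eV
Energy at n = 3: E_3 = -13.6057 / 3² = -1.5117444 eV

For emission (electron falling to lower state), the photon energy is:
E_photon = E_4 - E_3 = |-0.8503563 - (-1.5117444)|
E_photon = 0.6614 eV

This energy is carried away by the emitted photon.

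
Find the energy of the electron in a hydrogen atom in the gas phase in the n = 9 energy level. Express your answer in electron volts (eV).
-0.1680 eV

The energy levels of a hydrogen-like atom are given by:
E_n = -13.6057 eV / n²

For n = 9:
E_9 = -13.6057 eV / 9²
E_9 = -13.6057 eV / 81
E_9 = -0.1680 eV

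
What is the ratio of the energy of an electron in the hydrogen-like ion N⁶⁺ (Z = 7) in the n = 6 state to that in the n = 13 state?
4.694444

Using E_n = -13.6057 Z² / n² eV with Z = 7:

E_6 = -13.6057 × 7² / 6² = -666.6793 / 36 = -18.518869444444 eV
E_13 = -13.6057 × 7² / 13² = -666.6793 / 169 = -3.944847928994 eV

The ratio is:
E_6/E_13 = (-18.518869444444) / (-3.944847928994)
E_6/E_13 = (-666.6793/36) / (-666.6793/169)
E_6/E_13 = 169/36
E_6/E_13 = 4.694444
(Note: the Z² factors cancel in the ratio.)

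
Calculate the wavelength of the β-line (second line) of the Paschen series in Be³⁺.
80.091662 nm

The lines of a series are numbered from the longest wavelength (smallest ΔE) outward; the second line is the transition from n = n_f + 2 to n_f.
The Paschen series has all transitions ending at n_f = 3.

For Be³⁺ (Z = 4), the second line (β-line) is the jump from n = 5 to n = 3:
E_5 = -13.6057 × 4² / 5² = -8.70764800 eV
E_3 = -13.6057 × 4² / 3² = -24.18791111 eV
ΔE = E_5 - E_3 = 15.48026311 eV

λ = hc/E = 1239.84 eV·nm / 15.48026311 eV
λ = 80.091662 nm

This is the β-line of the Paschen series in Be³⁺.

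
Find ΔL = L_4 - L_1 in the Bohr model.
3.1637e-34 J·s (or 3ℏ)

In the Bohr model, L_n = nℏ where ℏ = 1.054572e-34 J·s.

L_4 = 4ℏ = 4.218288e-34 J·s
L_1 = 1ℏ = 1.054572e-34 J·s

ΔL = L_4 - L_1 = (4 - 1)ℏ = 3ℏ
ΔL = 3 × 1.054572e-34 J·s = 3.1637e-34 J·s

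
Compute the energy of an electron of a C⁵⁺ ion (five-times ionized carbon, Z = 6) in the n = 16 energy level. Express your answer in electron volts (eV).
-1.913302 eV

The energy levels of a hydrogen-like atom are given by:
E_n = -13.6057 Z² / n² eV  (with Z = 6 for C⁵⁺)

For n = 16:
E_16 = -13.6057 × 6² / 16²
E_16 = -13.6057 × 36 / 256
E_16 = -1.913302 eV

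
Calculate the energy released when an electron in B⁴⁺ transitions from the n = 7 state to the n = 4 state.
14.3172 eV

The energy levels are E_n = -13.6057 Z² eV / n².

Energy at n = 7: E_7 = -13.6057 × 5² / 7² = -6.9416837 eV
Energy at n = 4: E_4 = -13.6057 × 5² / 4² = -21.2589063 eV

For emission (electron falling to lower state), the photon energy is:
E_photon = E_7 - E_4 = |-6.9416837 - (-21.2589063)|
E_photon = 14.3172 eV

This energy is carried away by the emitted photon.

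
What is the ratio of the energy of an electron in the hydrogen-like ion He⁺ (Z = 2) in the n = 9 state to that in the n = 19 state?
4.45679

Using E_n = -13.6057 Z² / n² eV with Z = 2:

E_9 = -13.6057 × 2² / 9² = -54.4228 / 81 = -0.67188641975 eV
E_19 = -13.6057 × 2² / 19² = -54.4228 / 361 = -0.15075567867 eV

The ratio is:
E_9/E_19 = (-0.67188641975) / (-0.15075567867)
E_9/E_19 = (-54.4228/81) / (-54.4228/361)
E_9/E_19 = 361/81
E_9/E_19 = 4.45679
(Note: the Z² factors cancel in the ratio.)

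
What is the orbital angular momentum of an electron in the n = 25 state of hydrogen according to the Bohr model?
2.63643e-33 J·s (or 25ℏ)

In the Bohr model, angular momentum is quantized:
L = nℏ

where ℏ = h/(2π) = 1.0545718e-34 J·s

For n = 25:
L = 25 × 1.0545718e-34 J·s
L = 2.63643e-33 J·s

This can also be written as L = 25ℏ.
The angular momentum is an integer multiple of the reduced Planck constant.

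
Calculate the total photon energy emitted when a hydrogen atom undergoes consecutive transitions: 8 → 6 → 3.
1.2992 eV

The energy levels of hydrogen are E_n = -13.6057 / n² eV.

First transition (8 → 6):
ΔE₁ = |E_6 - E_8|
ΔE₁ = |-0.3779361111 - (-0.2125890625)| = 0.1653470 eV

Second transition (6 → 3):
ΔE₂ = |E_3 - E_6|
ΔE₂ = |-1.5117444444 - (-0.3779361111)| = 1.1338083 eV

Total energy released:
E_total = ΔE₁ + ΔE₂ = 0.1653470 + 1.1338083 = 1.2992 eV

Note: This equals the direct transition 8 → 3: 1.2992 eV ✓
Energy is conserved regardless of the path taken.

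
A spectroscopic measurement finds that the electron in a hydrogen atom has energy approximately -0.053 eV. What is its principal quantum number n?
n = 16

The exact energy levels follow E_n = -13.6057 eV / n².

The measured value (-0.053 eV) is reported to only 2 significant figures, so we must test candidate n values and see which one matches to that precision.

Candidate energies:
  n = 14:  E = -13.6057/14² = -0.06942 eV
  n = 15:  E = -13.6057/15² = -0.06047 eV
  n = 16:  E = -13.6057/16² = -0.05315 eV  ← matches
  n = 17:  E = -13.6057/17² = -0.04708 eV
  n = 18:  E = -13.6057/18² = -0.04199 eV

Checking against the measurement of -0.053 eV (2 sig figs), only n = 16 agrees:
E_16 = -0.05315 eV, which rounds to -0.053 eV ✓

Therefore n = 16.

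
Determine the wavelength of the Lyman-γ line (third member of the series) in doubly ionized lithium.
10.8002 nm

The lines of a series are numbered from the longest wavelength (smallest ΔE) outward; the third line is the transition from n = n_f + 3 to n_f.
The Lyman series has all transitions ending at n_f = 1.

For Li²⁺ (Z = 3), the third line (γ-line) is the jump from n = 4 to n = 1:
E_4 = -13.6057 × 3² / 4² = -7.653206 eV
E_1 = -13.6057 × 3² / 1² = -122.451300 eV
ΔE = E_4 - E_1 = 114.798094 eV

λ = hc/E = 1239.84 eV·nm / 114.798094 eV
λ = 10.8002 nm

This is the γ-line of the Lyman series in Li²⁺.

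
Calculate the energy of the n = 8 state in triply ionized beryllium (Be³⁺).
-3.40143 eV

For hydrogen-like ions, the energy levels scale with Z²:
E_n = -13.6057 Z² / n² eV

For Be³⁺ (Z = 4) at n = 8:
E_8 = -13.6057 × 4² / 8²
E_8 = -13.6057 × 16 / 64
E_8 = -217.6912 / 64
E_8 = -3.40143 eV

The energy is 16 times more negative than hydrogen at the same n due to the stronger nuclear charge.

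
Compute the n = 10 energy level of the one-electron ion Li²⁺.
-1.22 eV

For hydrogen-like ions, the energy levels scale with Z²:
E_n = -13.6057 Z² / n² eV

For Li²⁺ (Z = 3) at n = 10:
E_10 = -13.6057 × 3² / 10²
E_10 = -13.6057 × 9 / 100
E_10 = -122.4513 / 100
E_10 = -1.22 eV

The energy is 9 times more negative than hydrogen at the same n due to the stronger nuclear charge.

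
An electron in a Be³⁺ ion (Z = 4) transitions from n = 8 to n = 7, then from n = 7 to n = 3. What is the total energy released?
20.7865 eV

The energy levels of Be³⁺ are E_n = -13.6057 × 4² / n² eV.

First transition (8 → 7):
ΔE₁ = |E_7 - E_8|
ΔE₁ = |-4.4426775510 - (-3.4014250000)| = 1.0412526 eV

Second transition (7 → 3):
ΔE₂ = |E_3 - E_7|
ΔE₂ = |-24.1879111111 - (-4.4426775510)| = 19.7452336 eV

Total energy released:
E_total = ΔE₁ + ΔE₂ = 1.0412526 + 19.7452336 = 20.7865 eV

Note: This equals the direct transition 8 → 3: 20.7865 eV ✓
Energy is conserved regardless of the path taken.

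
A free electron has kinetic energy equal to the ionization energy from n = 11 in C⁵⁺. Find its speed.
1.19329e+06 m/s (or 0.3980% of c)

The binding energy at n = 11 for C⁵⁺ is:
E_11 = -13.6057 × 6²/11² = -4.04797686 eV
|E_11| = 4.04797686 eV

Convert to Joules:
KE = 4.04797686 eV × (1.602177 × 10⁻¹⁹ J/eV) = 6.4855754e-19 J

Using KE = ½mv²:
v = √(2·KE/m_e)
v = √(2 × 6.4855754e-19 J / 9.10938 × 10⁻³¹ kg)
v = 1.19329e+06 m/s

This is approximately 0.3980% the speed of light.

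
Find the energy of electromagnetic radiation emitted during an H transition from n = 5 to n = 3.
0.967516 eV

The energy levels are E_n = -13.6057 eV / n².

Energy at n = 5: E_5 = -13.6057 / 5² = -0.544228000 eV
Energy at n = 3: E_3 = -13.6057 / 3² = -1.511744444 eV

For emission (electron falling to lower state), the photon energy is:
E_photon = E_5 - E_3 = |-0.544228000 - (-1.511744444)|
E_photon = 0.967516 eV

This energy is carried away by the emitted photon.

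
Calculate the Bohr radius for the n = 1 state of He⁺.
0.0265 nm (or 0.2646 Å)

The Bohr radius formula is:
r_n = n² a₀ / Z

where a₀ = 0.0529177 nm is the Bohr radius.

For He⁺ (Z = 2) at n = 1:
r_1 = 1² × 0.0529177 nm / 2
r_1 = 1 × 0.0529177 nm / 2
r_1 = 0.05292 nm / 2
r_1 = 0.0265 nm

The electron orbits at approximately 0.0265 nm from the nucleus.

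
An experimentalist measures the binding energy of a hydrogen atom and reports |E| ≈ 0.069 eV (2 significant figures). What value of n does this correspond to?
n = 14

The exact energy levels follow E_n = -13.6057 eV / n².

The measured value (-0.069 eV) is reported to only 2 significant figures, so we must test candidate n values and see which one matches to that precision.

Candidate energies:
  n = 12:  E = -13.6057/12² = -0.09448 eV
  n = 13:  E = -13.6057/13² = -0.08051 eV
  n = 14:  E = -13.6057/14² = -0.06942 eV  ← matches
  n = 15:  E = -13.6057/15² = -0.06047 eV
  n = 16:  E = -13.6057/16² = -0.05315 eV

Checking against the measurement of -0.069 eV (2 sig figs), only n = 14 agrees:
E_14 = -0.06942 eV, which rounds to -0.069 eV ✓

Therefore n = 14.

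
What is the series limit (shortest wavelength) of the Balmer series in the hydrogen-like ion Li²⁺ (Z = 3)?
40.50067 nm

The series limit corresponds to the transition from n = ∞ to n = 2.
This is the highest energy (shortest wavelength) transition in the Balmer series.

E_∞ = 0 eV
E_2 = -13.6057 × 3² / 2² = -30.6128250 eV

Energy at series limit:
ΔE = E_∞ - E_2 = 0 - (-30.6128250) = 30.6128250 eV
λ = hc/E = 1239.84 eV·nm / 30.6128250 eV = 40.50067 nm

This energy equals the ionization energy from the n = 2 state of Li²⁺.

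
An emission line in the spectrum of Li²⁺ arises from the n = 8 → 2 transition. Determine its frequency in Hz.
6.940e+15 Hz

First, find the transition energy:
E_8 = -13.6057 × 3² / 8² = -1.913302 eV
E_2 = -13.6057 × 3² / 2² = -30.612825 eV
|ΔE| = |E_2 - E_8| = 28.699523 eV

Convert to Joules: E = 28.699523 eV × (1.602177 × 10⁻¹⁹ J/eV) = 4.59817e-18 J

Using E = hf:
f = E/h = 4.59817e-18 J / (6.62607 × 10⁻³⁴ J·s)
f = 6.940e+15 Hz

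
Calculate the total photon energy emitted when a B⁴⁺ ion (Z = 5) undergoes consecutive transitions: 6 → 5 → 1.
330.694097 eV

The energy levels of B⁴⁺ are E_n = -13.6057 × 5² / n² eV.

First transition (6 → 5):
ΔE₁ = |E_5 - E_6|
ΔE₁ = |-13.605700000000 - (-9.448402777778)| = 4.157297222 eV

Second transition (5 → 1):
ΔE₂ = |E_1 - E_5|
ΔE₂ = |-340.142500000000 - (-13.605700000000)| = 326.536800000 eV

Total energy released:
E_total = ΔE₁ + ΔE₂ = 4.157297222 + 326.536800000 = 330.694097 eV

Note: This equals the direct transition 6 → 1: 330.694097 eV ✓
Energy is conserved regardless of the path taken.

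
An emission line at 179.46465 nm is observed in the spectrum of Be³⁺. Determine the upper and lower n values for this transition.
n = 11 → n = 5

First, find the photon energy from the wavelength (hc = 1239.84 eV·nm):
E = hc/λ = 1239.84 eV·nm / 179.46465 nm = 6.9085472 eV

The energy levels of Be³⁺ satisfy E_n = -13.6057 × 4² / n² eV, so an emission n_i → n_f releases
ΔE = 13.6057 × 4² × (1/n_f² − 1/n_i²) eV.

Setting ΔE equal to the photon energy:
1/n_f² − 1/n_i² = 6.9085472 / (13.6057 × 4²) = 0.031735537

Since 1/n_i² must be positive, we need 1/n_f² > 0.031735537, i.e. n_f ≤ 5. For each allowed n_f, solve n_i = (1/n_f² − 0.031735537)^(−1/2) and check whether it is a whole number:
  n_f = 1: 1/n_i² = 1.000000000 − 0.031735537 = 0.968264463 → n_i = 1.016  (not an integer) ✗
  n_f = 2: 1/n_i² = 0.250000000 − 0.031735537 = 0.218264463 → n_i = 2.140  (not an integer) ✗
  n_f = 3: 1/n_i² = 0.111111111 − 0.031735537 = 0.079375574 → n_i = 3.549  (not an integer) ✗
  n_f = 4: 1/n_i² = 0.062500000 − 0.031735537 = 0.030764463 → n_i = 5.701  (not an integer) ✗
  n_f = 5: 1/n_i² = 0.040000000 − 0.031735537 = 0.008264463 → n_i = 11.000  → integer, n_i = 11 ✓

Only n_f = 5 gives an integer upper level, n_i = 11.

The transition is from n = 11 to n = 5 (emission).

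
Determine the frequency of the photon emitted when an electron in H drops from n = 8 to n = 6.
3.99807e+13 Hz

First, find the transition energy:
E_8 = -13.6057 / 8² = -0.212589063 eV
E_6 = -13.6057 / 6² = -0.377936111 eV
|ΔE| = |E_6 - E_8| = 0.165347048 eV

Convert to Joules: E = 0.165347048 eV × (1.602177 × 10⁻¹⁹ J/eV) = 2.6491524e-20 J

Using E = hf:
f = E/h = 2.6491524e-20 J / (6.62607 × 10⁻³⁴ J·s)
f = 3.99807e+13 Hz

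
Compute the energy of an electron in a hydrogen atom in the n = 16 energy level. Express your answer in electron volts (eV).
-0.053147 eV

The energy levels of a hydrogen-like atom are given by:
E_n = -13.6057 eV / n²

For n = 16:
E_16 = -13.6057 eV / 16²
E_16 = -13.6057 eV / 256
E_16 = -0.053147 eV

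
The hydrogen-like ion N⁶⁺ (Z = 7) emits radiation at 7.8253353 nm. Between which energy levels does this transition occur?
n = 9 → n = 2

First, find the photon energy from the wavelength (hc = 1239.84 eV·nm):
E = hc/λ = 1239.84 eV·nm / 7.8253353 nm = 158.43922 eV

The energy levels of N⁶⁺ satisfy E_n = -13.6057 × 7² / n² eV, so an emission n_i → n_f releases
ΔE = 13.6057 × 7² × (1/n_f² − 1/n_i²) eV.

Setting ΔE equal to the photon energy:
1/n_f² − 1/n_i² = 158.43922 / (13.6057 × 7²) = 0.23765433

Since 1/n_i² must be positive, we need 1/n_f² > 0.23765433, i.e. n_f ≤ 2. For each allowed n_f, solve n_i = (1/n_f² − 0.23765433)^(−1/2) and check whether it is a whole number:
  n_f = 1: 1/n_i² = 1.00000000 − 0.23765433 = 0.76234567 → n_i = 1.145  (not an integer) ✗
  n_f = 2: 1/n_i² = 0.25000000 − 0.23765433 = 0.01234567 → n_i = 9.000  → integer, n_i = 9 ✓

Only n_f = 2 gives an integer upper level, n_i = 9.

The transition is from n = 9 to n = 2 (emission).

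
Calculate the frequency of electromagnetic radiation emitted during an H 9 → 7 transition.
2.65243e+13 Hz

First, find the transition energy:
E_9 = -13.6057 / 9² = -0.167971605 eV
E_7 = -13.6057 / 7² = -0.277667347 eV
|ΔE| = |E_7 - E_9| = 0.109695742 eV

Convert to Joules: E = 0.109695742 eV × (1.602177 × 10⁻¹⁹ J/eV) = 1.7575199e-20 J

Using E = hf:
f = E/h = 1.7575199e-20 J / (6.62607 × 10⁻³⁴ J·s)
f = 2.65243e+13 Hz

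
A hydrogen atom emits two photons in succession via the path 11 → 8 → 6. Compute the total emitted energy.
0.26549 eV

The energy levels of hydrogen are E_n = -13.6057 / n² eV.

First transition (11 → 8):
ΔE₁ = |E_8 - E_11|
ΔE₁ = |-0.21258906250 - (-0.11244380165)| = 0.10014526 eV

Second transition (8 → 6):
ΔE₂ = |E_6 - E_8|
ΔE₂ = |-0.37793611111 - (-0.21258906250)| = 0.16534705 eV

Total energy released:
E_total = ΔE₁ + ΔE₂ = 0.10014526 + 0.16534705 = 0.26549 eV

Note: This equals the direct transition 11 → 6: 0.26549 eV ✓
Energy is conserved regardless of the path taken.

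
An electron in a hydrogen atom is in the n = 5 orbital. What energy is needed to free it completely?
0.544 eV

The ionization energy is the energy needed to remove the electron completely (n → ∞).

For hydrogen, E_n = -13.6057 eV / n².

At n = 5: E_5 = -13.6057 / 5² = -0.544228 eV
At n = ∞: E_∞ = 0 eV

Ionization energy = E_∞ - E_5 = 0 - (-0.544228) = 0.544228 eV
Ionization energy ≈ 0.544 eV

This is also called the binding energy of the electron in state n = 5.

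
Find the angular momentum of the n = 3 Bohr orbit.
3.1637e-34 J·s (or 3ℏ)

In the Bohr model, angular momentum is quantized:
L = nℏ

where ℏ = h/(2π) = 1.054572e-34 J·s

For n = 3:
L = 3 × 1.054572e-34 J·s
L = 3.1637e-34 J·s

This can also be written as L = 3ℏ.
The angular momentum is an integer multiple of the reduced Planck constant.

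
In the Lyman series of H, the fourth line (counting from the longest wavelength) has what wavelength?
94.92345 nm

The lines of a series are numbered from the longest wavelength (smallest ΔE) outward; the fourth line is the transition from n = n_f + 4 to n_f.
The Lyman series has all transitions ending at n_f = 1.

For H, the fourth line (δ-line) is the jump from n = 5 to n = 1:
E_5 = -13.6057 / 5² = -0.5442280 eV
E_1 = -13.6057 / 1² = -13.6057000 eV
ΔE = E_5 - E_1 = 13.0614720 eV

λ = hc/E = 1239.84 eV·nm / 13.0614720 eV
λ = 94.92345 nm

This is the δ-line of the Lyman series in H.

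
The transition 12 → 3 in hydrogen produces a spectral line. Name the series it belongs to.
Paschen series

The spectral series in hydrogen are named based on the final (lower) energy level:
- Lyman series: n_final = 1 (ultraviolet)
- Balmer series: n_final = 2 (visible/near-UV)
- Paschen series: n_final = 3 (infrared)
- Brackett series: n_final = 4 (infrared)
- Pfund series: n_final = 5 (far infrared)

Since this transition ends at n = 3, it belongs to the Paschen series.

For reference, this 12 → 3 line has photon energy
ΔE = 13.6057 eV × (1/3² - 1/12²) = 1.417260417 eV,
corresponding to wavelength λ = hc/ΔE = 1239.84 eV·nm / 1.417260417 eV = 874.81453 nm in the infrared region.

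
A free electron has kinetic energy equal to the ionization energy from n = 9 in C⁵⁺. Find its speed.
1.458e+06 m/s (or 0.49% of c)

The binding energy at n = 9 for C⁵⁺ is:
E_9 = -13.6057 × 6²/9² = -6.046978 eV
|E_9| = 6.046978 eV

Convert to Joules:
KE = 6.046978 eV × (1.602177 × 10⁻¹⁹ J/eV) = 9.68833e-19 J

Using KE = ½mv²:
v = √(2·KE/m_e)
v = √(2 × 9.68833e-19 J / 9.10938 × 10⁻³¹ kg)
v = 1.458e+06 m/s

This is approximately 0.49% the speed of light.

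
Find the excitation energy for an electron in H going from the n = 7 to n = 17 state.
0.23059 eV

The energy levels of a hydrogen-like atom are E_n = -13.6057 eV / n².

Energy at n = 7: E_7 = -13.6057 / 7² = -0.27766735 eV
Energy at n = 17: E_17 = -13.6057 / 17² = -0.04707855 eV

The excitation energy is the difference:
ΔE = E_17 - E_7
ΔE = -0.04707855 - (-0.27766735)
ΔE = 0.23059 eV

Since this is positive, energy must be absorbed (photon absorption).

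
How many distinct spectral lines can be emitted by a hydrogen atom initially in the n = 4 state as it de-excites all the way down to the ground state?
6

The electron can occupy levels n = 1, 2, ..., 4 during de-excitation — that is m = 4 - 1 + 1 = 4 distinct levels.

The number of distinct spectral lines equals the number of ways to choose 2 of these m levels (each pair gives one possible emission transition):

Number of lines = m(m-1)/2 = 4×3/2 = 6

These correspond to all possible transitions between the 4 levels:
4 → 3, 4 → 2, 4 → 1, 3 → 2, 3 → 1, 2 → 1

Each transition produces a photon with a unique energy (and thus wavelength). This count does not depend on Z.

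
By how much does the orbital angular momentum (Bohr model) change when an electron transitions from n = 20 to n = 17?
3.1637e-34 J·s (or 3ℏ)

In the Bohr model, L_n = nℏ where ℏ = 1.054572e-34 J·s.

L_20 = 20ℏ = 2.109144e-33 J·s
L_17 = 17ℏ = 1.792772e-33 J·s

ΔL = L_20 - L_17 = (20 - 17)ℏ = 3ℏ
ΔL = 3 × 1.054572e-34 J·s = 3.1637e-34 J·s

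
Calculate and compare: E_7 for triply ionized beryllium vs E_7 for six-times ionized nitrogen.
N⁶⁺ at n = 7 (E = -13.605700 eV)

Using E_n = -13.6057 Z² / n² eV:

Be³⁺ (Z = 4) at n = 7:
E = -13.6057 × 4² / 7² = -13.6057 × 16 / 49 = -4.442677551 eV

N⁶⁺ (Z = 7) at n = 7:
E = -13.6057 × 7² / 7² = -13.6057 × 49 / 49 = -13.605700000 eV

Since -13.605700000 eV < -4.442677551 eV,
N⁶⁺ at n = 7 is more tightly bound (requires more energy to ionize).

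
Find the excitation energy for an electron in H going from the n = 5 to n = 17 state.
0.49715 eV

The energy levels of a hydrogen-like atom are E_n = -13.6057 eV / n².

Energy at n = 5: E_5 = -13.6057 / 5² = -0.54422800 eV
Energy at n = 17: E_17 = -13.6057 / 17² = -0.04707855 eV

The excitation energy is the difference:
ΔE = E_17 - E_5
ΔE = -0.04707855 - (-0.54422800)
ΔE = 0.49715 eV

Since this is positive, energy must be absorbed (photon absorption).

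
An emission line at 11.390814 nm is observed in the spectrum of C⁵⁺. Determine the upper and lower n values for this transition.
n = 6 → n = 2

First, find the photon energy from the wavelength (hc = 1239.84 eV·nm):
E = hc/λ = 1239.84 eV·nm / 11.390814 nm = 108.84560 eV

The energy levels of C⁵⁺ satisfy E_n = -13.6057 × 6² / n² eV, so an emission n_i → n_f releases
ΔE = 13.6057 × 6² × (1/n_f² − 1/n_i²) eV.

Setting ΔE equal to the photon energy:
1/n_f² − 1/n_i² = 108.84560 / (13.6057 × 6²) = 0.22222222

Since 1/n_i² must be positive, we need 1/n_f² > 0.22222222, i.e. n_f ≤ 2. For each allowed n_f, solve n_i = (1/n_f² − 0.22222222)^(−1/2) and check whether it is a whole number:
  n_f = 1: 1/n_i² = 1.00000000 − 0.22222222 = 0.77777778 → n_i = 1.134  (not an integer) ✗
  n_f = 2: 1/n_i² = 0.25000000 − 0.22222222 = 0.02777778 → n_i = 6.000  → integer, n_i = 6 ✓

Only n_f = 2 gives an integer upper level, n_i = 6.

The transition is from n = 6 to n = 2 (emission).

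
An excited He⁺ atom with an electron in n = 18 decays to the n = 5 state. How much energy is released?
2.008940 eV

The energy levels are E_n = -13.6057 Z² eV / n².

Energy at n = 18: E_18 = -13.6057 × 2² / 18² = -0.167971605 eV
Energy at n = 5: E_5 = -13.6057 × 2² / 5² = -2.176912000 eV

For emission (electron falling to lower state), the photon energy is:
E_photon = E_18 - E_5 = |-0.167971605 - (-2.176912000)|
E_photon = 2.008940 eV

This energy is carried away by the emitted photon.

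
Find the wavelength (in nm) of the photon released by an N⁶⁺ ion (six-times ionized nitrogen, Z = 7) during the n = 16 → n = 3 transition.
17.34739 nm

First, find the transition energy using E_n = -13.6057 Z² / n² eV:
E_16 = -13.6057 × 7² / 16² = -2.6042160 eV
E_3 = -13.6057 × 7² / 3² = -74.0754778 eV

Photon energy: |ΔE| = |E_3 - E_16| = 71.4712618 eV

Convert to wavelength using E = hc/λ with hc = 1239.84 eV·nm:
λ = hc/E = 1239.84 eV·nm / 71.4712618 eV
λ = 17.34739 nm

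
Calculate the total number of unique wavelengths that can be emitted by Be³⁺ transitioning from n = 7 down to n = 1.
21

The electron can occupy levels n = 1, 2, ..., 7 during de-excitation — that is m = 7 - 1 + 1 = 7 distinct levels.

The number of distinct spectral lines equals the number of ways to choose 2 of these m levels (each pair gives one possible emission transition):

Number of lines = m(m-1)/2 = 7×6/2 = 21

These correspond to all possible transitions between the 7 levels:
7 → 6, 7 → 5, 7 → 4, 7 → 3, 7 → 2, 7 → 1, 6 → 5, 6 → 4...

Each transition produces a photon with a unique energy (and thus wavelength). This count does not depend on Z.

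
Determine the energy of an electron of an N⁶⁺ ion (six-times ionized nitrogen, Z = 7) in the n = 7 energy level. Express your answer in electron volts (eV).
-13.60570 eV

The energy levels of a hydrogen-like atom are given by:
E_n = -13.6057 Z² / n² eV  (with Z = 7 for N⁶⁺)

For n = 7:
E_7 = -13.6057 × 7² / 7²
E_7 = -13.6057 × 49 / 49
E_7 = -13.60570 eV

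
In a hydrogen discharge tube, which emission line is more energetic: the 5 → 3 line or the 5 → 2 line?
5 → 2

Calculate the energy for each transition:

Transition 5 → 3:
ΔE₁ = |E_3 - E_5| = |-13.6057/3² - (-13.6057/5²)|
ΔE₁ = |-1.51174444 - (-0.54422800)| = 0.96752 eV

Transition 5 → 2:
ΔE₂ = |E_2 - E_5| = |-13.6057/2² - (-13.6057/5²)|
ΔE₂ = |-3.40142500 - (-0.54422800)| = 2.85720 eV

Since 2.85720 eV > 0.96752 eV, the transition 5 → 2 emits the more energetic photon.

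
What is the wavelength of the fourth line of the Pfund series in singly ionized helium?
823.800 nm

The lines of a series are numbered from the longest wavelength (smallest ΔE) outward; the fourth line is the transition from n = n_f + 4 to n_f.
The Pfund series has all transitions ending at n_f = 5.

For He⁺ (Z = 2), the fourth line (δ-line) is the jump from n = 9 to n = 5:
E_9 = -13.6057 × 2² / 9² = -0.6718864 eV
E_5 = -13.6057 × 2² / 5² = -2.1769120 eV
ΔE = E_9 - E_5 = 1.5050256 eV

λ = hc/E = 1239.84 eV·nm / 1.5050256 eV
λ = 823.800 nm

This is the δ-line of the Pfund series in He⁺.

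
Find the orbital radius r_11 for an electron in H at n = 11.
6.4030 nm (or 64.0304 Å)

The Bohr radius formula is:
r_n = n² a₀ / Z

where a₀ = 0.0529177 nm is the Bohr radius.

For H (Z = 1) at n = 11:
r_11 = 11² × 0.0529177 nm / 1
r_11 = 121 × 0.0529177 nm / 1
r_11 = 6.40304 nm / 1
r_11 = 6.4030 nm

The electron orbits at approximately 6.4030 nm from the nucleus.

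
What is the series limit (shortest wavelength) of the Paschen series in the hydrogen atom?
820.139 nm

The series limit corresponds to the transition from n = ∞ to n = 3.
This is the highest energy (shortest wavelength) transition in the Paschen series.

E_∞ = 0 eV
E_3 = -13.6057 / 3² = -1.5117444 eV

Energy at series limit:
ΔE = E_∞ - E_3 = 0 - (-1.5117444) = 1.5117444 eV
λ = hc/E = 1239.84 eV·nm / 1.5117444 eV = 820.139 nm

This energy equals the ionization energy from the n = 3 state of hydrogen.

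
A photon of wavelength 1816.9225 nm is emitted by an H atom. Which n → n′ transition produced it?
n = 9 → n = 4

First, find the photon energy from the wavelength (hc = 1239.84 eV·nm):
E = hc/λ = 1239.84 eV·nm / 1816.9225 nm = 0.68238464 eV

The energy levels of hydrogen satisfy E_n = -13.6057 / n² eV, so an emission n_i → n_f releases
ΔE = 13.6057 × (1/n_f² − 1/n_i²) eV.

Setting ΔE equal to the photon energy:
1/n_f² − 1/n_i² = 0.68238464 / 13.6057 = 0.050154321

Since 1/n_i² must be positive, we need 1/n_f² > 0.050154321, i.e. n_f ≤ 4. For each allowed n_f, solve n_i = (1/n_f² − 0.050154321)^(−1/2) and check whether it is a whole number:
  n_f = 1: 1/n_i² = 1.000000000 − 0.050154321 = 0.949845679 → n_i = 1.026  (not an integer) ✗
  n_f = 2: 1/n_i² = 0.250000000 − 0.050154321 = 0.199845679 → n_i = 2.237  (not an integer) ✗
  n_f = 3: 1/n_i² = 0.111111111 − 0.050154321 = 0.060956790 → n_i = 4.050  (not an integer) ✗
  n_f = 4: 1/n_i² = 0.062500000 − 0.050154321 = 0.012345679 → n_i = 9.000  → integer, n_i = 9 ✓

Only n_f = 4 gives an integer upper level, n_i = 9.

The transition is from n = 9 to n = 4 (emission).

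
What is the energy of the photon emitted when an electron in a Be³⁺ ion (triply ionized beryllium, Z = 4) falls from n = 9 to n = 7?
1.755132 eV

The energy levels are E_n = -13.6057 Z² eV / n².

Energy at n = 9: E_9 = -13.6057 × 4² / 9² = -2.687545679 eV
Energy at n = 7: E_7 = -13.6057 × 4² / 7² = -4.442677551 eV

For emission (electron falling to lower state), the photon energy is:
E_photon = E_9 - E_7 = |-2.687545679 - (-4.442677551)|
E_photon = 1.755132 eV

This energy is carried away by the emitted photon.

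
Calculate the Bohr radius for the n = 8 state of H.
3.38673 nm (or 33.86734 Å)

The Bohr radius formula is:
r_n = n² a₀ / Z

where a₀ = 0.05291772 nm is the Bohr radius.

For H (Z = 1) at n = 8:
r_8 = 8² × 0.05291772 nm / 1
r_8 = 64 × 0.05291772 nm / 1
r_8 = 3.386734 nm / 1
r_8 = 3.38673 nm

The electron orbits at approximately 3.38673 nm from the nucleus.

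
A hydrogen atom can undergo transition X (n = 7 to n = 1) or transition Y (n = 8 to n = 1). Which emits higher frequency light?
8 → 1

Calculate the energy for each transition:

Transition 7 → 1:
ΔE₁ = |E_1 - E_7| = |-13.6057/1² - (-13.6057/7²)|
ΔE₁ = |-13.605700000 - (-0.277667347)| = 13.328033 eV

Transition 8 → 1:
ΔE₂ = |E_1 - E_8| = |-13.6057/1² - (-13.6057/8²)|
ΔE₂ = |-13.605700000 - (-0.212589063)| = 13.393111 eV

Since 13.393111 eV > 13.328033 eV, the transition 8 → 1 emits the more energetic photon.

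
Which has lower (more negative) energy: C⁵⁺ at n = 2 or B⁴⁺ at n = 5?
C⁵⁺ at n = 2 (E = -122.451 eV)

Using E_n = -13.6057 Z² / n² eV:

C⁵⁺ (Z = 6) at n = 2:
E = -13.6057 × 6² / 2² = -13.6057 × 36 / 4 = -122.451300 eV

B⁴⁺ (Z = 5) at n = 5:
E = -13.6057 × 5² / 5² = -13.6057 × 25 / 25 = -13.605700 eV

Since -122.451300 eV < -13.605700 eV,
C⁵⁺ at n = 2 is more tightly bound (requires more energy to ionize).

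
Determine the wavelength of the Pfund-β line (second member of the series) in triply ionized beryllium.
290.70307 nm

The lines of a series are numbered from the longest wavelength (smallest ΔE) outward; the second line is the transition from n = n_f + 2 to n_f.
The Pfund series has all transitions ending at n_f = 5.

For Be³⁺ (Z = 4), the second line (β-line) is the jump from n = 7 to n = 5:
E_7 = -13.6057 × 4² / 7² = -4.442677551 eV
E_5 = -13.6057 × 4² / 5² = -8.707648000 eV
ΔE = E_7 - E_5 = 4.264970449 eV

λ = hc/E = 1239.84 eV·nm / 4.264970449 eV
λ = 290.70307 nm

This is the β-line of the Pfund series in Be³⁺.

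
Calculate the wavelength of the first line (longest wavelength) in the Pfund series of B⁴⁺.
298.232 nm

The longest wavelength corresponds to the smallest energy transition in the series.
The Pfund series has all transitions ending at n_f = 5.

For B⁴⁺ (Z = 5), the first line (α-line) is the jump from n = 6 to n = 5:
E_6 = -13.6057 × 5² / 6² = -9.4484028 eV
E_5 = -13.6057 × 5² / 5² = -13.6057000 eV
ΔE = E_6 - E_5 = 4.1572972 eV

λ = hc/E = 1239.84 eV·nm / 4.1572972 eV
λ = 298.232 nm

This is the α-line of the Pfund series in B⁴⁺.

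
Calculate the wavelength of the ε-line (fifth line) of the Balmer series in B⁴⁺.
15.88 nm

The lines of a series are numbered from the longest wavelength (smallest ΔE) outward; the fifth line is the transition from n = n_f + 5 to n_f.
The Balmer series has all transitions ending at n_f = 2.

For B⁴⁺ (Z = 5), the fifth line (ε-line) is the jump from n = 7 to n = 2:
E_7 = -13.6057 × 5² / 7² = -6.9417 eV
E_2 = -13.6057 × 5² / 2² = -85.0356 eV
ΔE = E_7 - E_2 = 78.0939 eV

λ = hc/E = 1239.84 eV·nm / 78.0939 eV
λ = 15.88 nm

This is the ε-line of the Balmer series in B⁴⁺.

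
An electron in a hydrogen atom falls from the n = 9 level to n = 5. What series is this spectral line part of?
Pfund series

The spectral series in hydrogen are named based on the final (lower) energy level:
- Lyman series: n_final = 1 (ultraviolet)
- Balmer series: n_final = 2 (visible/near-UV)
- Paschen series: n_final = 3 (infrared)
- Brackett series: n_final = 4 (infrared)
- Pfund series: n_final = 5 (far infrared)

Since this transition ends at n = 5, it belongs to the Pfund series.

For reference, this 9 → 5 line has photon energy
ΔE = 13.6057 eV × (1/5² - 1/9²) = 0.37625640 eV,
corresponding to wavelength λ = hc/ΔE = 1239.84 eV·nm / 0.37625640 eV = 3295.20 nm in the far infrared region.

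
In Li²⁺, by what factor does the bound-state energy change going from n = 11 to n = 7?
2.4694

Using E_n = -13.6057 Z² / n² eV with Z = 3:

E_7 = -13.6057 × 3² / 7² = -122.4513 / 49 = -2.4990061224 eV
E_11 = -13.6057 × 3² / 11² = -122.4513 / 121 = -1.0119942149 eV

The ratio is:
E_7/E_11 = (-2.4990061224) / (-1.0119942149)
E_7/E_11 = (-122.4513/49) / (-122.4513/121)
E_7/E_11 = 121/49
E_7/E_11 = 2.4694
(Note: the Z² factors cancel in the ratio.)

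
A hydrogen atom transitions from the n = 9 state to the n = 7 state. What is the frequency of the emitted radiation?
2.65243e+13 Hz

First, find the transition energy:
E_9 = -13.6057 / 9² = -0.167971605 eV
E_7 = -13.6057 / 7² = -0.277667347 eV
|ΔE| = |E_7 - E_9| = 0.109695742 eV

Convert to Joules: E = 0.109695742 eV × (1.602177 × 10⁻¹⁹ J/eV) = 1.7575199e-20 J

Using E = hf:
f = E/h = 1.7575199e-20 J / (6.62607 × 10⁻³⁴ J·s)
f = 2.65243e+13 Hz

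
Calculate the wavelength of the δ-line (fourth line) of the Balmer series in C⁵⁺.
11.390814 nm

The lines of a series are numbered from the longest wavelength (smallest ΔE) outward; the fourth line is the transition from n = n_f + 4 to n_f.
The Balmer series has all transitions ending at n_f = 2.

For C⁵⁺ (Z = 6), the fourth line (δ-line) is the jump from n = 6 to n = 2:
E_6 = -13.6057 × 6² / 6² = -13.60570000 eV
E_2 = -13.6057 × 6² / 2² = -122.45130000 eV
ΔE = E_6 - E_2 = 108.84560000 eV

λ = hc/E = 1239.84 eV·nm / 108.84560000 eV
λ = 11.390814 nm

This is the δ-line of the Balmer series in C⁵⁺.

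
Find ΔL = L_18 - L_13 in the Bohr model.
5.273e-34 J·s (or 5ℏ)

In the Bohr model, L_n = nℏ where ℏ = 1.05457e-34 J·s.

L_18 = 18ℏ = 1.89823e-33 J·s
L_13 = 13ℏ = 1.37094e-33 J·s

ΔL = L_18 - L_13 = (18 - 13)ℏ = 5ℏ
ΔL = 5 × 1.05457e-34 J·s = 5.273e-34 J·s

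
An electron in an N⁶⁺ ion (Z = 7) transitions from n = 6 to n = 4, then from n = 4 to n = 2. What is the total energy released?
148.1510 eV

The energy levels of N⁶⁺ are E_n = -13.6057 × 7² / n² eV.

First transition (6 → 4):
ΔE₁ = |E_4 - E_6|
ΔE₁ = |-41.6674562500 - (-18.5188694444)| = 23.1485868 eV

Second transition (4 → 2):
ΔE₂ = |E_2 - E_4|
ΔE₂ = |-166.6698250000 - (-41.6674562500)| = 125.0023688 eV

Total energy released:
E_total = ΔE₁ + ΔE₂ = 23.1485868 + 125.0023688 = 148.1510 eV

Note: This equals the direct transition 6 → 2: 148.1510 eV ✓
Energy is conserved regardless of the path taken.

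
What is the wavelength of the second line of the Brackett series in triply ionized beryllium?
164.0277 nm

The lines of a series are numbered from the longest wavelength (smallest ΔE) outward; the second line is the transition from n = n_f + 2 to n_f.
The Brackett series has all transitions ending at n_f = 4.

For Be³⁺ (Z = 4), the second line (β-line) is the jump from n = 6 to n = 4:
E_6 = -13.6057 × 4² / 6² = -6.04697778 eV
E_4 = -13.6057 × 4² / 4² = -13.60570000 eV
ΔE = E_6 - E_4 = 7.55872222 eV

λ = hc/E = 1239.84 eV·nm / 7.55872222 eV
λ = 164.0277 nm

This is the β-line of the Brackett series in Be³⁺.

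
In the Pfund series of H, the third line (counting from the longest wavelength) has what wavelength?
3738.52362 nm

The lines of a series are numbered from the longest wavelength (smallest ΔE) outward; the third line is the transition from n = n_f + 3 to n_f.
The Pfund series has all transitions ending at n_f = 5.

For H, the third line (γ-line) is the jump from n = 8 to n = 5:
E_8 = -13.6057 / 8² = -0.21258906250 eV
E_5 = -13.6057 / 5² = -0.54422800000 eV
ΔE = E_8 - E_5 = 0.33163893750 eV

λ = hc/E = 1239.84 eV·nm / 0.33163893750 eV
λ = 3738.52362 nm

This is the γ-line of the Pfund series in H.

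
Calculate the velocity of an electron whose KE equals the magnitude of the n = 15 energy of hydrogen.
1.4585e+05 m/s (or 0.048649% of c)

The binding energy at n = 15 for hydrogen is:
E_15 = -13.6057/15² = -0.060469778 eV
|E_15| = 0.060469778 eV

Convert to Joules:
KE = 0.060469778 eV × (1.602177 × 10⁻¹⁹ J/eV) = 9.688329e-21 J

Using KE = ½mv²:
v = √(2·KE/m_e)
v = √(2 × 9.688329e-21 J / 9.10938 × 10⁻³¹ kg)
v = 1.4585e+05 m/s

This is approximately 0.048649% the speed of light.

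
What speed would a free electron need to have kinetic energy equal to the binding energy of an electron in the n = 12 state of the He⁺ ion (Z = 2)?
3.6462e+05 m/s (or 0.122% of c)

The binding energy at n = 12 for He⁺ is:
E_12 = -13.6057 × 2²/12² = -0.37793611 eV
|E_12| = 0.37793611 eV

Convert to Joules:
KE = 0.37793611 eV × (1.602177 × 10⁻¹⁹ J/eV) = 6.055205e-20 J

Using KE = ½mv²:
v = √(2·KE/m_e)
v = √(2 × 6.055205e-20 J / 9.10938 × 10⁻³¹ kg)
v = 3.6462e+05 m/s

This is approximately 0.122% the speed of light.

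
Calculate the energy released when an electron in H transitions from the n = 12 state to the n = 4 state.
0.76 eV

The energy levels are E_n = -13.6057 eV / n².

Energy at n = 12: E_12 = -13.6057 / 12² = -0.09448 eV
Energy at n = 4: E_4 = -13.6057 / 4² = -0.85036 eV

For emission (electron falling to lower state), the photon energy is:
E_photon = E_12 - E_4 = |-0.09448 - (-0.85036)|
E_photon = 0.76 eV

This energy is carried away by the emitted photon.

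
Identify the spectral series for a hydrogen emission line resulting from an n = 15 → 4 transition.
Brackett series

The spectral series in hydrogen are named based on the final (lower) energy level:
- Lyman series: n_final = 1 (ultraviolet)
- Balmer series: n_final = 2 (visible/near-UV)
- Paschen series: n_final = 3 (infrared)
- Brackett series: n_final = 4 (infrared)
- Pfund series: n_final = 5 (far infrared)

Since this transition ends at n = 4, it belongs to the Brackett series.

For reference, this 15 → 4 line has photon energy
ΔE = 13.6057 eV × (1/4² - 1/15²) = 0.78988647222 eV,
corresponding to wavelength λ = hc/ΔE = 1239.84 eV·nm / 0.78988647222 eV = 1569.64329 nm in the infrared region.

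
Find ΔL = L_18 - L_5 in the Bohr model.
1.3709e-33 J·s (or 13ℏ)

In the Bohr model, L_n = nℏ where ℏ = 1.054572e-34 J·s.

L_18 = 18ℏ = 1.898230e-33 J·s
L_5 = 5ℏ = 5.272860e-34 J·s

ΔL = L_18 - L_5 = (18 - 5)ℏ = 13ℏ
ΔL = 13 × 1.054572e-34 J·s = 1.3709e-33 J·s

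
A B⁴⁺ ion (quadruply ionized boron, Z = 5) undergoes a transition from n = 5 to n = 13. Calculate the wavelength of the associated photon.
106.947088 nm

First, find the transition energy using E_n = -13.6057 Z² / n² eV:
E_5 = -13.6057 × 5² / 5² = -13.605700000 eV
E_13 = -13.6057 × 5² / 13² = -2.012677515 eV

Photon energy: |ΔE| = |E_13 - E_5| = 11.593022485 eV

Convert to wavelength using E = hc/λ with hc = 1239.84 eV·nm:
λ = hc/E = 1239.84 eV·nm / 11.593022485 eV
λ = 106.947088 nm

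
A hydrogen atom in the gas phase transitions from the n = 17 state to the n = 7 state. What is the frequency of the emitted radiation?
5.576e+13 Hz

First, find the transition energy:
E_17 = -13.6057 / 17² = -0.04707855 eV
E_7 = -13.6057 / 7² = -0.27766735 eV
|ΔE| = |E_7 - E_17| = 0.23058880 eV

Convert to Joules: E = 0.23058880 eV × (1.602177 × 10⁻¹⁹ J/eV) = 3.69444e-20 J

Using E = hf:
f = E/h = 3.69444e-20 J / (6.62607 × 10⁻³⁴ J·s)
f = 5.576e+13 Hz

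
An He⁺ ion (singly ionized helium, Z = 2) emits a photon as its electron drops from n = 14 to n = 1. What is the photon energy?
54.14513 eV

The energy levels are E_n = -13.6057 Z² eV / n².

Energy at n = 14: E_14 = -13.6057 × 2² / 14² = -0.27766735 eV
Energy at n = 1: E_1 = -13.6057 × 2² / 1² = -54.42280000 eV

For emission (electron falling to lower state), the photon energy is:
E_photon = E_14 - E_1 = |-0.27766735 - (-54.42280000)|
E_photon = 54.14513 eV

This energy is carried away by the emitted photon.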